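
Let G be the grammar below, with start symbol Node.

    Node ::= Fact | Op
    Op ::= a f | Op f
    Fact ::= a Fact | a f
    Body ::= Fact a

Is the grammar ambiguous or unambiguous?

Witness: a f

Derivation 1: Node ⇒ Fact ⇒ a f
Derivation 2: Node ⇒ Op ⇒ a f

Two distinct leftmost derivations for the same string.

Ambiguous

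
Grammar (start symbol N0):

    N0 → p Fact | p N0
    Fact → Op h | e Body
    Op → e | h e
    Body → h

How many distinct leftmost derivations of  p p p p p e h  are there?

2

Parse trees for p p p p p e h:
  [N0 p [N0 p [N0 p [N0 p [N0 p [Fact [Op e] h]]]]]]
  [N0 p [N0 p [N0 p [N0 p [N0 p [Fact e [Body h]]]]]]]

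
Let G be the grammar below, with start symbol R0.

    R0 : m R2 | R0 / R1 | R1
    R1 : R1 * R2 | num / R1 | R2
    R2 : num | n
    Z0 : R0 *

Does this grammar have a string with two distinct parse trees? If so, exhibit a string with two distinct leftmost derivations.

Ambiguous

Witness: num / n

Derivation 1: R0 ⇒ R0 / R1 ⇒ R1 / R1 ⇒ R2 / R1 ⇒ num / R1 ⇒ num / R2 ⇒ num / n
Derivation 2: R0 ⇒ R1 ⇒ num / R1 ⇒ num / R2 ⇒ num / n

Two distinct leftmost derivations for the same string.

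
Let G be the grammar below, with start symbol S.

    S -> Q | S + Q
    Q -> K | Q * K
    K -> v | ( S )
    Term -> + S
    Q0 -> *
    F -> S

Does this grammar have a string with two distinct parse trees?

(Term, Q0, F are unreachable from S, so their rules don't affect L(S).) The grammar is stratified — S handles '+' (left-recursive), Q handles '*', K atoms. Each operator has a fixed associativity and precedence level, so every string has one parse.

Unambiguous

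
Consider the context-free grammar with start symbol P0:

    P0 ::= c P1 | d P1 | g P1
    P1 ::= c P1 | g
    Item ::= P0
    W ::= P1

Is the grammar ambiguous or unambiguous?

Unambiguous

Only P0, P1 are reachable from P0; ignoring the rest: Each reachable nonterminal has at most one production per leading terminal, and all productions are right-linear; the derivation is determined token-by-token.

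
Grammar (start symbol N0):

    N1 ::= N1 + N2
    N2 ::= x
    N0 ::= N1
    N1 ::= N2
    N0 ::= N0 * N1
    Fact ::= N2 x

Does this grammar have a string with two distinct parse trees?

Unambiguous

Only N0, N1, N2 are reachable from N0; ignoring the rest: N0 → N0 * N1 | N1  ;  N1 → N1 + N2 | N2  — a left-associative chain with N2 at the bottom. Each string factors uniquely by precedence.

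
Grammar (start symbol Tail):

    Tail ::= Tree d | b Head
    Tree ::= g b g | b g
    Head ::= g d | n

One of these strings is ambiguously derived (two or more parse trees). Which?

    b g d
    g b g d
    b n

b g d: 2 trees
g b g d: 1 tree
b n: 1 tree

b g d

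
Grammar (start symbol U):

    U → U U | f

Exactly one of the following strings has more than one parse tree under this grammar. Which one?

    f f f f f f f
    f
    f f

f f f f f f f

f f f f f f f: 132 trees
f: 1 tree
f f: 1 tree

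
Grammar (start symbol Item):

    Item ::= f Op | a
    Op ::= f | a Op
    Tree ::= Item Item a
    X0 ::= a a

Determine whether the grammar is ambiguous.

Only Item, Op are reachable from Item; ignoring the rest: Restricted to the reachable nonterminals, every rule has the form A → t or A → t B, and no two rules for the same A share a first terminal. The grammar encodes a DFA — one run per string.

Unambiguous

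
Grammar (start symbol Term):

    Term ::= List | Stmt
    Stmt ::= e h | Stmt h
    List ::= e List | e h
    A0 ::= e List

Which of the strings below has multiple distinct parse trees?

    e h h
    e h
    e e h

e h

e h h: 1 tree
e h: 2 trees
e e h: 1 tree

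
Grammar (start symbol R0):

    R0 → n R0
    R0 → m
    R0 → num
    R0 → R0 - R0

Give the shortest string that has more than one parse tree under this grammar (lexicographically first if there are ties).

length 1: no string has ≥2 trees
length 2: no string has ≥2 trees
length 3: no string has ≥2 trees
length 4: n m - m has 2 parse trees

Two derivations of n m - m:
  R0 ⇒ n R0 ⇒ n R0 - R0 ⇒ n m - R0 ⇒ n m - m
  R0 ⇒ R0 - R0 ⇒ n R0 - R0 ⇒ n m - R0 ⇒ n m - m

n m - m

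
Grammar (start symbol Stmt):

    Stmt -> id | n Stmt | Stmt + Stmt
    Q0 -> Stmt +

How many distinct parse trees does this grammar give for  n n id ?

Parse trees for n n id:
  [Stmt n [Stmt n [Stmt id]]]

1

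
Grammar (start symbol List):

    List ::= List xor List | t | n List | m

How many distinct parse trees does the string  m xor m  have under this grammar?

Parse trees for m xor m:
  [List [List m] xor [List m]]

1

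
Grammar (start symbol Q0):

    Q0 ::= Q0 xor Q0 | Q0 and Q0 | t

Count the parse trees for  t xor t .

1

Parse trees for t xor t:
  [Q0 [Q0 t] xor [Q0 t]]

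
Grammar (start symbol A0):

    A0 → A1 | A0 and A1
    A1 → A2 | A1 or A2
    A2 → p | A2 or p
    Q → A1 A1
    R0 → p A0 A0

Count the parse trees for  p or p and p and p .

2

Parse trees for p or p and p and p:
  [A0 [A0 [A0 [A1 [A2 [A2 p] or p]]] and [A1 [A2 p]]] and [A1 [A2 p]]]
  [A0 [A0 [A0 [A1 [A1 [A2 p]] or [A2 p]]] and [A1 [A2 p]]] and [A1 [A2 p]]]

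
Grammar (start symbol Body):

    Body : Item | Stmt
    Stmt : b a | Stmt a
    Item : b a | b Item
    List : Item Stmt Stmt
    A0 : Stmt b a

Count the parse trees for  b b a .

Parse trees for b b a:
  [Body [Item b [Item b a]]]

1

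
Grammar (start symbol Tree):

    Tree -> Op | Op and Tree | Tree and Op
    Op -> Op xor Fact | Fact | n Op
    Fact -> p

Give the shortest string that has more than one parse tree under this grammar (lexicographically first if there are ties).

length 1: no string has ≥2 trees
length 2: no string has ≥2 trees
length 3: p and p has 2 parse trees

Two derivations of p and p:
  Tree ⇒ Op and Tree ⇒ Fact and Tree ⇒ p and Tree ⇒ p and Op ⇒ p and Fact ⇒ p and p
  Tree ⇒ Tree and Op ⇒ Op and Op ⇒ Fact and Op ⇒ p and Op ⇒ p and Fact ⇒ p and p

p and p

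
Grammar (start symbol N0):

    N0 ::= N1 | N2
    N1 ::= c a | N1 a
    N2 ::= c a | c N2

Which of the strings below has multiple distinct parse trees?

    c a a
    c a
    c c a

c a

c a a: 1 tree
c a: 2 trees
c c a: 1 tree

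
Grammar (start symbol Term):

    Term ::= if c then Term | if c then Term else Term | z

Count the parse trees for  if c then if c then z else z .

Parse trees for if c then if c then z else z:
  [Term if c then [Term if c then [Term z] else [Term z]]]
  [Term if c then [Term if c then [Term z]] else [Term z]]

2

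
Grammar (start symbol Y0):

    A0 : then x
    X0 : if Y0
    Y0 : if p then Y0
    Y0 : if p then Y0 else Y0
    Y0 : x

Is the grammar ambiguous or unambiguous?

Witness: if p then if p then x else x

Derivation 1: Y0 ⇒ if p then Y0 ⇒ if p then if p then Y0 else Y0 ⇒ if p then if p then x else Y0 ⇒ if p then if p then x else x
Derivation 2: Y0 ⇒ if p then Y0 else Y0 ⇒ if p then if p then Y0 else Y0 ⇒ if p then if p then x else Y0 ⇒ if p then if p then x else x

Two distinct leftmost derivations for the same string.

Ambiguous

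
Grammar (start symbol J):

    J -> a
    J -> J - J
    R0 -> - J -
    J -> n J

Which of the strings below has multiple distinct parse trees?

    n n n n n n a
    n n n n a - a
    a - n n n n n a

n n n n a - a

n n n n n n a: 1 tree
n n n n a - a: 5 trees
a - n n n n n a: 1 tree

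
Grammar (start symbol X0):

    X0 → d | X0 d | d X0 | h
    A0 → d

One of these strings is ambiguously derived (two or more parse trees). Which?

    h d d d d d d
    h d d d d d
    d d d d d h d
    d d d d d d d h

d d d d d h d

h d d d d d d: 1 tree
h d d d d d: 1 tree
d d d d d h d: 6 trees
d d d d d d d h: 1 tree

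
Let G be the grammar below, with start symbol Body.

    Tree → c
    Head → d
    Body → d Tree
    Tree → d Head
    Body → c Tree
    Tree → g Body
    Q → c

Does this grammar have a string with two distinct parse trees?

Unambiguous

Only Body, Tree, Head are reachable from Body; ignoring the rest: The reachable rules are right-linear with at most one rule per (nonterminal, next-terminal) pair. Each input token forces the next rule, so parsing is deterministic.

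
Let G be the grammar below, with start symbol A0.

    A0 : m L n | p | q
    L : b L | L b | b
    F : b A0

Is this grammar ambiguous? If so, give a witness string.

Witness: m b b n

Derivation 1: A0 ⇒ m L n ⇒ m b L n ⇒ m b b n
Derivation 2: A0 ⇒ m L n ⇒ m L b n ⇒ m b b n

Two distinct leftmost derivations for the same string.

Ambiguous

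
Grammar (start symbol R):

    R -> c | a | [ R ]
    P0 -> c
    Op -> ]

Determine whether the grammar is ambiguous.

(P0, Op are unreachable from R, so their rules don't affect L(R).) Each string is a nest of matched brackets around a single atom. An opening bracket forces the recursive rule; an atom forces the base rule.

Unambiguous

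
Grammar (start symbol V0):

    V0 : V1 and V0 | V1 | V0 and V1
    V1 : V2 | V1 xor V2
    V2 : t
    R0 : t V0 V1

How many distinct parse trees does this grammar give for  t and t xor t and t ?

4

Parse trees for t and t xor t and t:
  [V0 [V1 [V2 t]] and [V0 [V1 [V1 [V2 t]] xor [V2 t]] and [V0 [V1 [V2 t]]]]]
  [V0 [V1 [V2 t]] and [V0 [V0 [V1 [V1 [V2 t]] xor [V2 t]]] and [V1 [V2 t]]]]
  [V0 [V0 [V1 [V2 t]] and [V0 [V1 [V1 [V2 t]] xor [V2 t]]]] and [V1 [V2 t]]]
  [V0 [V0 [V0 [V1 [V2 t]]] and [V1 [V1 [V2 t]] xor [V2 t]]] and [V1 [V2 t]]]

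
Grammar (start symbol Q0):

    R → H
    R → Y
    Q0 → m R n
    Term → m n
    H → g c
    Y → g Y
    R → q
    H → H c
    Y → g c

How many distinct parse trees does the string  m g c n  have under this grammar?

Parse trees for m g c n:
  [Q0 m [R [H g c]] n]
  [Q0 m [R [Y g c]] n]

2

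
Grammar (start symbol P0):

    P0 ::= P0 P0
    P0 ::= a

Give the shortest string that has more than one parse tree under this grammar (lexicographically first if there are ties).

a a a

length 1: no string has ≥2 trees
length 2: no string has ≥2 trees
length 3: a a a has 2 parse trees

Two derivations of a a a:
  P0 ⇒ P0 P0 ⇒ P0 P0 P0 ⇒ a P0 P0 ⇒ a a P0 ⇒ a a a
  P0 ⇒ P0 P0 ⇒ a P0 ⇒ a P0 P0 ⇒ a a P0 ⇒ a a a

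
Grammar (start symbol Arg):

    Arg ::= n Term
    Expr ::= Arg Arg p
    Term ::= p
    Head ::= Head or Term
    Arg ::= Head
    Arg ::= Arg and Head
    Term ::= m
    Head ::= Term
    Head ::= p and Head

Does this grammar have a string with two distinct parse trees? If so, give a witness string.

Witness: p and m

Derivation 1: Arg ⇒ Head ⇒ p and Head ⇒ p and Term ⇒ p and m
Derivation 2: Arg ⇒ Arg and Head ⇒ Head and Head ⇒ Term and Head ⇒ p and Head ⇒ p and Term ⇒ p and m

Two distinct leftmost derivations for the same string.

Ambiguous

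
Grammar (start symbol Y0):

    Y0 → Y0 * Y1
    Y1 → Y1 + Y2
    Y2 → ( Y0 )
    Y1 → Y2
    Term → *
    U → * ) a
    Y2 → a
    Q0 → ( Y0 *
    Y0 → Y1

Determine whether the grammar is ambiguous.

(Term, U, Q0 are unreachable from Y0, so their rules don't affect L(Y0).) Y0 → Y0 * Y1 | Y1  ;  Y1 → Y1 + Y2 | Y2  — a left-associative chain with Y2 at the bottom. Each string factors uniquely by precedence.

Unambiguous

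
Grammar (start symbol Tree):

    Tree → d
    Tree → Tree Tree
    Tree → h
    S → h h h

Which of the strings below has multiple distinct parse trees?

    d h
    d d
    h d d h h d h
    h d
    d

d h: 1 tree
d d: 1 tree
h d d h h d h: 132 trees
h d: 1 tree
d: 1 tree

h d d h h d h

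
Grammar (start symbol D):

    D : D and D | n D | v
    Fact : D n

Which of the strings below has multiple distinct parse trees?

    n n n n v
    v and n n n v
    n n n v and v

n n n n v: 1 tree
v and n n n v: 1 tree
n n n v and v: 4 trees

n n n v and v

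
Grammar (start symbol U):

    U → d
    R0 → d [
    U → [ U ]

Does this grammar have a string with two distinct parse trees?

Unambiguous

Only U is reachable from U; ignoring the rest: L(U) is { openⁿ atom closeⁿ : n ≥ 0 }. The bracket depth fixes n, and the derivation is forced at every step.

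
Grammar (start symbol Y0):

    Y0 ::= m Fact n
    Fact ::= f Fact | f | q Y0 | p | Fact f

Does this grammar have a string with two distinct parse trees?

Ambiguous

Witness: m f f n

Derivation 1: Y0 ⇒ m Fact n ⇒ m f Fact n ⇒ m f f n
Derivation 2: Y0 ⇒ m Fact n ⇒ m Fact f n ⇒ m f f n

Two distinct leftmost derivations for the same string.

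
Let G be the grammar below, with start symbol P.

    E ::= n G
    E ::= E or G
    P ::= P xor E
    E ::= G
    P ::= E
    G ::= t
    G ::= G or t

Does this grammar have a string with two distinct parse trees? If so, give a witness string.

Ambiguous

Witness: t or t

Derivation 1: P ⇒ E ⇒ E or G ⇒ G or G ⇒ t or G ⇒ t or t
Derivation 2: P ⇒ E ⇒ G ⇒ G or t ⇒ t or t

Two distinct leftmost derivations for the same string.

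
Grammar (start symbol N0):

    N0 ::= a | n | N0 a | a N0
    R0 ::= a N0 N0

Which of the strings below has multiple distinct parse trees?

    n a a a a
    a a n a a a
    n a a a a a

a a n a a a

n a a a a: 1 tree
a a n a a a: 10 trees
n a a a a a: 1 tree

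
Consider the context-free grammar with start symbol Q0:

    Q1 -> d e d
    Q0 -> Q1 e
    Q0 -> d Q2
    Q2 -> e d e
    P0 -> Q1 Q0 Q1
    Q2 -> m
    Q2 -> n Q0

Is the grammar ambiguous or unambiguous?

Ambiguous

Witness: d e d e

Derivation 1: Q0 ⇒ Q1 e ⇒ d e d e
Derivation 2: Q0 ⇒ d Q2 ⇒ d e d e

Two distinct leftmost derivations for the same string.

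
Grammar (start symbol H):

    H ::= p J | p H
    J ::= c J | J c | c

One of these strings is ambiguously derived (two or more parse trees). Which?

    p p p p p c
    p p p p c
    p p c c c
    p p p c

p p p p p c: 1 tree
p p p p c: 1 tree
p p c c c: 4 trees
p p p c: 1 tree

p p c c c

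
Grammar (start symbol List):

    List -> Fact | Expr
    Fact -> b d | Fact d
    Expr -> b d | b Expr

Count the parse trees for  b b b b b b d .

1

Parse trees for b b b b b b d:
  [List [Expr b [Expr b [Expr b [Expr b [Expr b [Expr b d]]]]]]]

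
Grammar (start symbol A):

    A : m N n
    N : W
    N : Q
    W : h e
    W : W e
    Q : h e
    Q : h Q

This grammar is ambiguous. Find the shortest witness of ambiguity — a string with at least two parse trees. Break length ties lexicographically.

m h e n

length 4: m h e n has 2 parse trees

Two derivations of m h e n:
  A ⇒ m N n ⇒ m W n ⇒ m h e n
  A ⇒ m N n ⇒ m Q n ⇒ m h e n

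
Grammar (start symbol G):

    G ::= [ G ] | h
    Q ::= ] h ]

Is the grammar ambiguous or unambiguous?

Only G is reachable from G; ignoring the rest: L(G) is { openⁿ atom closeⁿ : n ≥ 0 }. The bracket depth fixes n, and the derivation is forced at every step.

Unambiguous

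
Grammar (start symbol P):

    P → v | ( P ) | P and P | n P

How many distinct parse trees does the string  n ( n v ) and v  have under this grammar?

Parse trees for n ( n v ) and v:
  [P [P n [P ( [P n [P v]] )]] and [P v]]
  [P n [P [P ( [P n [P v]] )] and [P v]]]

2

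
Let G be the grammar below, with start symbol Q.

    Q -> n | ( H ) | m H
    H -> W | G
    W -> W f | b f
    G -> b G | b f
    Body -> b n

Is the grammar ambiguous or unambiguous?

Witness: m b f

Derivation 1: Q ⇒ m H ⇒ m W ⇒ m b f
Derivation 2: Q ⇒ m H ⇒ m G ⇒ m b f

Two distinct leftmost derivations for the same string.

Ambiguous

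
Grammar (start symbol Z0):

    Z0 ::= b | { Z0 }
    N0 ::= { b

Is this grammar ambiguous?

Unambiguous

(N0 is unreachable from Z0, so its rules don't affect L(Z0).) L(Z0) is { openⁿ atom closeⁿ : n ≥ 0 }. The bracket depth fixes n, and the derivation is forced at every step.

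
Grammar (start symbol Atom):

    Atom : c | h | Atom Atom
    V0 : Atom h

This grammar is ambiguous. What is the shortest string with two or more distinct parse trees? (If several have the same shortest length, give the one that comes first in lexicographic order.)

c c c

length 1: no string has ≥2 trees
length 2: no string has ≥2 trees
length 3: c c c has 2 parse trees

Two derivations of c c c:
  Atom ⇒ Atom Atom ⇒ c Atom ⇒ c Atom Atom ⇒ c c Atom ⇒ c c c
  Atom ⇒ Atom Atom ⇒ Atom Atom Atom ⇒ c Atom Atom ⇒ c c Atom ⇒ c c c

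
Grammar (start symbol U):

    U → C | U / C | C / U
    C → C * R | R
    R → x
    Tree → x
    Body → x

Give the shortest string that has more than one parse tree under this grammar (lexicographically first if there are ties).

x / x

length 1: no string has ≥2 trees
length 3: x / x has 2 parse trees

Two derivations of x / x:
  U ⇒ U / C ⇒ C / C ⇒ R / C ⇒ x / C ⇒ x / R ⇒ x / x
  U ⇒ C / U ⇒ R / U ⇒ x / U ⇒ x / C ⇒ x / R ⇒ x / x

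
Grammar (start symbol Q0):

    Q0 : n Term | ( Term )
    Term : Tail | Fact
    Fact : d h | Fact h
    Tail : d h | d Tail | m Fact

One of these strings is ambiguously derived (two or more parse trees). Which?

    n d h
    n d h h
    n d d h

n d h

n d h: 2 trees
n d h h: 1 tree
n d d h: 1 tree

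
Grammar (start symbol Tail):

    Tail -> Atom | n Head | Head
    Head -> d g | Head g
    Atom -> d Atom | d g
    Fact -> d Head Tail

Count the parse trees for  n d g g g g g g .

Parse trees for n d g g g g g g:
  [Tail n [Head [Head [Head [Head [Head [Head d g] g] g] g] g] g]]

1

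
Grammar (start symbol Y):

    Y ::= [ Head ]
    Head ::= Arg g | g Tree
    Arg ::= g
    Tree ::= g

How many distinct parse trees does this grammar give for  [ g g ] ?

2

Parse trees for [ g g ]:
  [Y [ [Head [Arg g] g] ]]
  [Y [ [Head g [Tree g]] ]]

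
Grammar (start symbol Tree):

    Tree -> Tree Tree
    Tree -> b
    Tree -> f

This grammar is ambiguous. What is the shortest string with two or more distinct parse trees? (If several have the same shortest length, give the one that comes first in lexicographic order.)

length 1: no string has ≥2 trees
length 2: no string has ≥2 trees
length 3: b b b has 2 parse trees

Two derivations of b b b:
  Tree ⇒ Tree Tree ⇒ Tree Tree Tree ⇒ b Tree Tree ⇒ b b Tree ⇒ b b b
  Tree ⇒ Tree Tree ⇒ b Tree ⇒ b Tree Tree ⇒ b b Tree ⇒ b b b

b b b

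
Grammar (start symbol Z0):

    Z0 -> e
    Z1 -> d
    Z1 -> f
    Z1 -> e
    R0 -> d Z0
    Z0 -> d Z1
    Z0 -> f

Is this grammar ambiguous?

Unambiguous

(R0 is unreachable from Z0, so its rules don't affect L(Z0).) Each reachable nonterminal has at most one production per leading terminal, and all productions are right-linear; the derivation is determined token-by-token.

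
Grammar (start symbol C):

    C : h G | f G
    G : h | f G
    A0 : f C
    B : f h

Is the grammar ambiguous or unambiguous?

Unambiguous

(A0, B are unreachable from C, so their rules don't affect L(C).) Each reachable nonterminal has at most one production per leading terminal, and all productions are right-linear; the derivation is determined token-by-token.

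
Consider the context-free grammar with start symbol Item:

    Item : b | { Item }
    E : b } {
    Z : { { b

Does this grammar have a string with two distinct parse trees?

Only Item is reachable from Item; ignoring the rest: Each string is a nest of matched brackets around a single atom. An opening bracket forces the recursive rule; an atom forces the base rule.

Unambiguous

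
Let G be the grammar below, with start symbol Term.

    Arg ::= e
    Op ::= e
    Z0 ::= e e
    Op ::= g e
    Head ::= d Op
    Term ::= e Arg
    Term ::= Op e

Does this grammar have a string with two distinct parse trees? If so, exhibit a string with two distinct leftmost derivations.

Ambiguous

Witness: e e

Derivation 1: Term ⇒ e Arg ⇒ e e
Derivation 2: Term ⇒ Op e ⇒ e e

Two distinct leftmost derivations for the same string.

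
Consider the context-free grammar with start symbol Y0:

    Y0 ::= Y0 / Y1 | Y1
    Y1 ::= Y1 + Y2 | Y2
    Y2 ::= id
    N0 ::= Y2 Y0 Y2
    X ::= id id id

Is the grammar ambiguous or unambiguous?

(N0, X are unreachable from Y0, so their rules don't affect L(Y0).) Y0 → Y0 / Y1 | Y1  ;  Y1 → Y1 + Y2 | Y2  — a left-associative chain with Y2 at the bottom. Each string factors uniquely by precedence.

Unambiguous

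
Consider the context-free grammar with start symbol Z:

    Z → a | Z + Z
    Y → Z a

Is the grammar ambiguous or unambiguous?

Ambiguous

Witness: a + a + a

Derivation 1: Z ⇒ Z + Z ⇒ a + Z ⇒ a + Z + Z ⇒ a + a + Z ⇒ a + a + a
Derivation 2: Z ⇒ Z + Z ⇒ Z + Z + Z ⇒ a + Z + Z ⇒ a + a + Z ⇒ a + a + a

Two distinct leftmost derivations for the same string.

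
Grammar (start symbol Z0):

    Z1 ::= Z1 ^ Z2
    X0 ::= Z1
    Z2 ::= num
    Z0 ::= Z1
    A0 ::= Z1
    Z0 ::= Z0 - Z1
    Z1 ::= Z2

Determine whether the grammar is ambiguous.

(A0, X0 are unreachable from Z0, so their rules don't affect L(Z0).) This is a standard precedence ladder (Z0 over Z1 over Z2), with each level left-recursive on its own operator ('-' at Z0, '^' at Z1). That structure is LR(1), hence unambiguous.

Unambiguous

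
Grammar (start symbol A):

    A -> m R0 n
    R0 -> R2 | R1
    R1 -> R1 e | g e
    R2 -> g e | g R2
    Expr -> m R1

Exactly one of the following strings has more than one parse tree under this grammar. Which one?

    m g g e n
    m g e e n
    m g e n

m g g e n: 1 tree
m g e e n: 1 tree
m g e n: 2 trees

m g e n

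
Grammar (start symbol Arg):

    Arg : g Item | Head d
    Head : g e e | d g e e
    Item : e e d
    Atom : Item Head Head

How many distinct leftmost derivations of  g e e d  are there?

2

Parse trees for g e e d:
  [Arg g [Item e e d]]
  [Arg [Head g e e] d]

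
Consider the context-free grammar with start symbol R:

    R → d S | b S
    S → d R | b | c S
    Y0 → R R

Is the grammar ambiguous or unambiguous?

Unambiguous

Only R, S are reachable from R; ignoring the rest: Restricted to the reachable nonterminals, every rule has the form A → t or A → t B, and no two rules for the same A share a first terminal. The grammar encodes a DFA — one run per string.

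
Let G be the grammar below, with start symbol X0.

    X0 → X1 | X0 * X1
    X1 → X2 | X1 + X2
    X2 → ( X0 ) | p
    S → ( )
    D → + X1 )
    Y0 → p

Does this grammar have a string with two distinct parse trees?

(S, D, Y0 are unreachable from X0, so their rules don't affect L(X0).) X0 → X0 * X1 | X1  ;  X1 → X1 + X2 | X2  — a left-associative chain with X2 at the bottom. Each string factors uniquely by precedence.

Unambiguous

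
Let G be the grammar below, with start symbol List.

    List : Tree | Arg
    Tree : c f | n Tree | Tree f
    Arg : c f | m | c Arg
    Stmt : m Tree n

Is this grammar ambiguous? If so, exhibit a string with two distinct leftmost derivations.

Ambiguous

Witness: c f

Derivation 1: List ⇒ Tree ⇒ c f
Derivation 2: List ⇒ Arg ⇒ c f

Two distinct leftmost derivations for the same string.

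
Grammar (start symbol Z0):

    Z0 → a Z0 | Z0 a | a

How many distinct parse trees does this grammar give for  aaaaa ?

Parse trees for aaaaa (showing first 6 of 16):
  [Z0 a [Z0 a [Z0 a [Z0 a [Z0 a]]]]]
  [Z0 a [Z0 a [Z0 a [Z0 [Z0 a] a]]]]
  [Z0 a [Z0 a [Z0 [Z0 a [Z0 a]] a]]]
  [Z0 a [Z0 a [Z0 [Z0 [Z0 a] a] a]]]
  [Z0 a [Z0 [Z0 a [Z0 a [Z0 a]]] a]]
  [Z0 a [Z0 [Z0 a [Z0 [Z0 a] a]] a]]

16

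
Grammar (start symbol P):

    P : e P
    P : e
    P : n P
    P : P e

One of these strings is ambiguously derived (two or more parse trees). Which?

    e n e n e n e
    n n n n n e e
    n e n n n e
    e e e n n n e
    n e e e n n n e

e n e n e n e: 1 tree
n n n n n e e: 7 trees
n e n n n e: 1 tree
e e e n n n e: 1 tree
n e e e n n n e: 1 tree

n n n n n e e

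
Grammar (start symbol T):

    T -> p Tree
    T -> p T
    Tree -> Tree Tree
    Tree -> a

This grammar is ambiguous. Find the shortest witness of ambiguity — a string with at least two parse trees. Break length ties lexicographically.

p a a a

length 2: no string has ≥2 trees
length 3: no string has ≥2 trees
length 4: p a a a has 2 parse trees

Two derivations of p a a a:
  T ⇒ p Tree ⇒ p Tree Tree ⇒ p Tree Tree Tree ⇒ p a Tree Tree ⇒ p a a Tree ⇒ p a a a
  T ⇒ p Tree ⇒ p Tree Tree ⇒ p a Tree ⇒ p a Tree Tree ⇒ p a a Tree ⇒ p a a a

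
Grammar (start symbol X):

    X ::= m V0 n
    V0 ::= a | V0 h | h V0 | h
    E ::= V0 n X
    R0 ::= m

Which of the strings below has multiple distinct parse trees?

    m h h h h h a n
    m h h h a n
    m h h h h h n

m h h h h h a n: 1 tree
m h h h a n: 1 tree
m h h h h h n: 16 trees

m h h h h h n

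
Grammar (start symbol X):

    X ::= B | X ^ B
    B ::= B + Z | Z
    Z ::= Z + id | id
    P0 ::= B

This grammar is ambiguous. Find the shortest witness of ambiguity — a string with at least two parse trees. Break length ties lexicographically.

id + id

length 1: no string has ≥2 trees
length 3: id + id has 2 parse trees

Two derivations of id + id:
  X ⇒ B ⇒ B + Z ⇒ Z + Z ⇒ id + Z ⇒ id + id
  X ⇒ B ⇒ Z ⇒ Z + id ⇒ id + id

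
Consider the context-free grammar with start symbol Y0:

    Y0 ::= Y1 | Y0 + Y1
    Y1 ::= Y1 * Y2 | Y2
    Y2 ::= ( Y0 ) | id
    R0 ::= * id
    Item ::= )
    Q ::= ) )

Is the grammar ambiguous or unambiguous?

Unambiguous

(R0, Item, Q are unreachable from Y0, so their rules don't affect L(Y0).) The grammar is stratified — Y0 handles '+' (left-recursive), Y1 handles '*', Y2 atoms. Each operator has a fixed associativity and precedence level, so every string has one parse.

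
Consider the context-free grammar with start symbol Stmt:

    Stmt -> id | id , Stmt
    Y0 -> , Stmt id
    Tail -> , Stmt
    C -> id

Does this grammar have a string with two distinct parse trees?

Unambiguous

(Y0, Tail, C are unreachable from Stmt, so their rules don't affect L(Stmt).) Right-recursive list with a separator: after each atom, whether the separator follows determines the rule. One parse per string.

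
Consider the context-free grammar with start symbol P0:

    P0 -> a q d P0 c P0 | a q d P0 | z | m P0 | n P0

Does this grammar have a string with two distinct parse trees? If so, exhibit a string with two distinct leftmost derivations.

Witness: a q d a q d z c z

Derivation 1: P0 ⇒ a q d P0 c P0 ⇒ a q d a q d P0 c P0 ⇒ a q d a q d z c P0 ⇒ a q d a q d z c z
Derivation 2: P0 ⇒ a q d P0 ⇒ a q d a q d P0 c P0 ⇒ a q d a q d z c P0 ⇒ a q d a q d z c z

Two distinct leftmost derivations for the same string.

Ambiguous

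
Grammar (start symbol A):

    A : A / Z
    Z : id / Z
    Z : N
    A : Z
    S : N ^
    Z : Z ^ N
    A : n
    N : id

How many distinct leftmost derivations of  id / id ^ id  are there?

Parse trees for id / id ^ id:
  [A [A [Z [N id]]] / [Z [Z [N id]] ^ [N id]]]
  [A [Z id / [Z [Z [N id]] ^ [N id]]]]
  [A [Z [Z id / [Z [N id]]] ^ [N id]]]

3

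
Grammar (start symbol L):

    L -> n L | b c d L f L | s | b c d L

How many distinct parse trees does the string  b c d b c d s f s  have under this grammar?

2

Parse trees for b c d b c d s f s:
  [L b c d [L b c d [L s]] f [L s]]
  [L b c d [L b c d [L s] f [L s]]]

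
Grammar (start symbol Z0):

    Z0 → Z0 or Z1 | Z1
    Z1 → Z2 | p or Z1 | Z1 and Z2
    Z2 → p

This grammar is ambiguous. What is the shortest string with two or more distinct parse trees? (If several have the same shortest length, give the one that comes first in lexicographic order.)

p or p

length 1: no string has ≥2 trees
length 3: p or p has 2 parse trees

Two derivations of p or p:
  Z0 ⇒ Z0 or Z1 ⇒ Z1 or Z1 ⇒ Z2 or Z1 ⇒ p or Z1 ⇒ p or Z2 ⇒ p or p
  Z0 ⇒ Z1 ⇒ p or Z1 ⇒ p or Z2 ⇒ p or p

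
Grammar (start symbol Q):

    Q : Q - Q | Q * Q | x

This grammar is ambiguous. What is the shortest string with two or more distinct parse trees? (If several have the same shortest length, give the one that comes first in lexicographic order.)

length 1: no string has ≥2 trees
length 3: no string has ≥2 trees
length 5: x * x * x has 2 parse trees

Two derivations of x * x * x:
  Q ⇒ Q * Q ⇒ Q * Q * Q ⇒ x * Q * Q ⇒ x * x * Q ⇒ x * x * x
  Q ⇒ Q * Q ⇒ x * Q ⇒ x * Q * Q ⇒ x * x * Q ⇒ x * x * x

x * x * x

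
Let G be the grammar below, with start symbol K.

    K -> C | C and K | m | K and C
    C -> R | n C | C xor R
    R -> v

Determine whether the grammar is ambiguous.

Ambiguous

Witness: v and v

Derivation 1: K ⇒ C and K ⇒ R and K ⇒ v and K ⇒ v and C ⇒ v and R ⇒ v and v
Derivation 2: K ⇒ K and C ⇒ C and C ⇒ R and C ⇒ v and C ⇒ v and R ⇒ v and v

Two distinct leftmost derivations for the same string.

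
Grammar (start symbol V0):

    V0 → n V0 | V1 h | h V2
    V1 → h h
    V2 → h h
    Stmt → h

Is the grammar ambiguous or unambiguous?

Witness: h h h

Derivation 1: V0 ⇒ V1 h ⇒ h h h
Derivation 2: V0 ⇒ h V2 ⇒ h h h

Two distinct leftmost derivations for the same string.

Ambiguous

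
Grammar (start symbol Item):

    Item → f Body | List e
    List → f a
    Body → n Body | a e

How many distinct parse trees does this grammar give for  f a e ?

Parse trees for f a e:
  [Item f [Body a e]]
  [Item [List f a] e]

2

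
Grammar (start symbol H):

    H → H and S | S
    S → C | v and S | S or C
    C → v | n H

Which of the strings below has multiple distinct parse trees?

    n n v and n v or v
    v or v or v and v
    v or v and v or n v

n n v and n v or v

n n v and n v or v: 14 trees
v or v or v and v: 1 tree
v or v and v or n v: 1 tree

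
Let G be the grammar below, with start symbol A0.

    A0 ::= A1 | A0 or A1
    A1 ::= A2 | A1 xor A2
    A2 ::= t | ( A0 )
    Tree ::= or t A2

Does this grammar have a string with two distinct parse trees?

Unambiguous

Only A0, A1, A2 are reachable from A0; ignoring the rest: A0 → A0 or A1 | A1  ;  A1 → A1 xor A2 | A2  — a left-associative chain with A2 at the bottom. Each string factors uniquely by precedence.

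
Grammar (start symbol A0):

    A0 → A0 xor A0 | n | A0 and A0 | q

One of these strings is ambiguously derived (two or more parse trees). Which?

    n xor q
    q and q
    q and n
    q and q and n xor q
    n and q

q and q and n xor q

n xor q: 1 tree
q and q: 1 tree
q and n: 1 tree
q and q and n xor q: 5 trees
n and q: 1 tree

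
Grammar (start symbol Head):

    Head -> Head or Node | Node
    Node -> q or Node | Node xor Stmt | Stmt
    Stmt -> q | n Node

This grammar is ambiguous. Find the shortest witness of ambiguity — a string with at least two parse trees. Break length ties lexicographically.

length 1: no string has ≥2 trees
length 2: no string has ≥2 trees
length 3: q or q has 2 parse trees

Two derivations of q or q:
  Head ⇒ Head or Node ⇒ Node or Node ⇒ Stmt or Node ⇒ q or Node ⇒ q or Stmt ⇒ q or q
  Head ⇒ Node ⇒ q or Node ⇒ q or Stmt ⇒ q or q

q or q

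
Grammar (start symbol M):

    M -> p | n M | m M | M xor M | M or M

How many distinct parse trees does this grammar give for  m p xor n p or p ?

Parse trees for m p xor n p or p:
  [M m [M [M p] xor [M n [M [M p] or [M p]]]]]
  [M m [M [M p] xor [M [M n [M p]] or [M p]]]]
  [M m [M [M [M p] xor [M n [M p]]] or [M p]]]
  [M [M m [M p]] xor [M n [M [M p] or [M p]]]]
  [M [M m [M p]] xor [M [M n [M p]] or [M p]]]
  [M [M m [M [M p] xor [M n [M p]]]] or [M p]]
  [M [M [M m [M p]] xor [M n [M p]]] or [M p]]

7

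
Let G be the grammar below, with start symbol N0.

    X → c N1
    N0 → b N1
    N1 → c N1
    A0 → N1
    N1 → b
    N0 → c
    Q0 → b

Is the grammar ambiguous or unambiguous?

(A0, Q0, X are unreachable from N0, so their rules don't affect L(N0).) Each reachable nonterminal has at most one production per leading terminal, and all productions are right-linear; the derivation is determined token-by-token.

Unambiguous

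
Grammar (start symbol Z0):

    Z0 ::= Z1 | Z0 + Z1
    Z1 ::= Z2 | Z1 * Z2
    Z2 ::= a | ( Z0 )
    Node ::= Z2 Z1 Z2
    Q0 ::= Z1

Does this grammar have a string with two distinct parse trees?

Unambiguous

Only Z0, Z1, Z2 are reachable from Z0; ignoring the rest: Z0 → Z0 + Z1 | Z1  ;  Z1 → Z1 * Z2 | Z2  — a left-associative chain with Z2 at the bottom. Each string factors uniquely by precedence.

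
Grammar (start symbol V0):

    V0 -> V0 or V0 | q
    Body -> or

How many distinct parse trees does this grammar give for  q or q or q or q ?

Parse trees for q or q or q or q:
  [V0 [V0 q] or [V0 [V0 q] or [V0 [V0 q] or [V0 q]]]]
  [V0 [V0 q] or [V0 [V0 [V0 q] or [V0 q]] or [V0 q]]]
  [V0 [V0 [V0 q] or [V0 q]] or [V0 [V0 q] or [V0 q]]]
  [V0 [V0 [V0 q] or [V0 [V0 q] or [V0 q]]] or [V0 q]]
  [V0 [V0 [V0 [V0 q] or [V0 q]] or [V0 q]] or [V0 q]]

5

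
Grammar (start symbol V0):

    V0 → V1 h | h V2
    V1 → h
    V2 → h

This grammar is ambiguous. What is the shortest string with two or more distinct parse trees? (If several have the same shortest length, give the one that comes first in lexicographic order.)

h h

length 2: h h has 2 parse trees

Two derivations of h h:
  V0 ⇒ V1 h ⇒ h h
  V0 ⇒ h V2 ⇒ h h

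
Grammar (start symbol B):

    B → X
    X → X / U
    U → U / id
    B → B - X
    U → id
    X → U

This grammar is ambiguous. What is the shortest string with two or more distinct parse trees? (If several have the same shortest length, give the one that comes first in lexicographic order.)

id / id

length 1: no string has ≥2 trees
length 3: id / id has 2 parse trees

Two derivations of id / id:
  B ⇒ X ⇒ X / U ⇒ U / U ⇒ id / U ⇒ id / id
  B ⇒ X ⇒ U ⇒ U / id ⇒ id / id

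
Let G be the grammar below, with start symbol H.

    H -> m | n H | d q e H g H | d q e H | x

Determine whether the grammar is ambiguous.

Ambiguous

Witness: d q e d q e m g m

Derivation 1: H ⇒ d q e H g H ⇒ d q e d q e H g H ⇒ d q e d q e m g H ⇒ d q e d q e m g m
Derivation 2: H ⇒ d q e H ⇒ d q e d q e H g H ⇒ d q e d q e m g H ⇒ d q e d q e m g m

Two distinct leftmost derivations for the same string.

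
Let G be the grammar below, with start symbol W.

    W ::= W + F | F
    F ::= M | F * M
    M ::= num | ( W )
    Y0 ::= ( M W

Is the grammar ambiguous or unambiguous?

Only W, F, M are reachable from W; ignoring the rest: W → W + F | F  ;  F → F * M | M  — a left-associative chain with M at the bottom. Each string factors uniquely by precedence.

Unambiguous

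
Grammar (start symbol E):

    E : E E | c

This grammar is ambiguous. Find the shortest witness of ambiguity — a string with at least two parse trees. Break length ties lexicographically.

length 1: no string has ≥2 trees
length 2: no string has ≥2 trees
length 3: c c c has 2 parse trees

Two derivations of c c c:
  E ⇒ E E ⇒ E E E ⇒ c E E ⇒ c c E ⇒ c c c
  E ⇒ E E ⇒ c E ⇒ c E E ⇒ c c E ⇒ c c c

c c c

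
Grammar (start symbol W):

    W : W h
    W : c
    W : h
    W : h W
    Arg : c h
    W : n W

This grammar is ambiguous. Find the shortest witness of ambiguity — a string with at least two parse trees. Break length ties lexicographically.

h h

length 1: no string has ≥2 trees
length 2: h h has 2 parse trees

Two derivations of h h:
  W ⇒ W h ⇒ h h
  W ⇒ h W ⇒ h h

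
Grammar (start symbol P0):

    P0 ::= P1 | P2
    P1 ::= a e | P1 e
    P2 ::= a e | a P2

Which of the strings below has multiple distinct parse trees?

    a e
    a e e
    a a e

a e: 2 trees
a e e: 1 tree
a a e: 1 tree

a e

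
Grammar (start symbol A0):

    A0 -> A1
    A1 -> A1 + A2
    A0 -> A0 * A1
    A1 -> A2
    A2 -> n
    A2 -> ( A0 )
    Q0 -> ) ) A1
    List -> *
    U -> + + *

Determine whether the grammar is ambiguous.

(Q0, List, U are unreachable from A0, so their rules don't affect L(A0).) This is a standard precedence ladder (A0 over A1 over A2), with each level left-recursive on its own operator ('*' at A0, '+' at A1). That structure is LR(1), hence unambiguous.

Unambiguous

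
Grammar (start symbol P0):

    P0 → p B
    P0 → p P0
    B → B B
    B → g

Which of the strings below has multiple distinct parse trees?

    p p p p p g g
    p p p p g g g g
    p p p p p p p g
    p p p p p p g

p p p p g g g g

p p p p p g g: 1 tree
p p p p g g g g: 5 trees
p p p p p p p g: 1 tree
p p p p p p g: 1 tree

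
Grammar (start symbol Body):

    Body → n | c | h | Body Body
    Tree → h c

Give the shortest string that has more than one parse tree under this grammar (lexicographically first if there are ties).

c c c

length 1: no string has ≥2 trees
length 2: no string has ≥2 trees
length 3: c c c has 2 parse trees

Two derivations of c c c:
  Body ⇒ Body Body ⇒ c Body ⇒ c Body Body ⇒ c c Body ⇒ c c c
  Body ⇒ Body Body ⇒ Body Body Body ⇒ c Body Body ⇒ c c Body ⇒ c c c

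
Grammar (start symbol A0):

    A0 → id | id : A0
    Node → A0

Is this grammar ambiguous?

Unambiguous

(Node is unreachable from A0, so its rules don't affect L(A0).) The reachable grammar is A → atom sep A | atom. Each atom is followed by either the separator (recurse) or end-of-string (stop) — no choice point.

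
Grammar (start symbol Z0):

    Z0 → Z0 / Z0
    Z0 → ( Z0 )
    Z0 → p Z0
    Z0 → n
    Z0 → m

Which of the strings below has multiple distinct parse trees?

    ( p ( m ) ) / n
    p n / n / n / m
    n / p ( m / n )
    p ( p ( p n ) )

( p ( m ) ) / n: 1 tree
p n / n / n / m: 14 trees
n / p ( m / n ): 1 tree
p ( p ( p n ) ): 1 tree

p n / n / n / m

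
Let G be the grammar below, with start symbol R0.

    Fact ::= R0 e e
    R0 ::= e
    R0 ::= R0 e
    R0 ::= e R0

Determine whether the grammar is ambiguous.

Witness: e e

Derivation 1: R0 ⇒ R0 e ⇒ e e
Derivation 2: R0 ⇒ e R0 ⇒ e e

Two distinct leftmost derivations for the same string.

Ambiguous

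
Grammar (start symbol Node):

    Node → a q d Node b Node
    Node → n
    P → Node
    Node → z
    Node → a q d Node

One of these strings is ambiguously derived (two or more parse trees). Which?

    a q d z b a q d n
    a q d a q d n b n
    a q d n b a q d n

a q d z b a q d n: 1 tree
a q d a q d n b n: 2 trees
a q d n b a q d n: 1 tree

a q d a q d n b n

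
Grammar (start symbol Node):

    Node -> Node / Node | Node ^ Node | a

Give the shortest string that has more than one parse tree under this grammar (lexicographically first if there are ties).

a / a / a

length 1: no string has ≥2 trees
length 3: no string has ≥2 trees
length 5: a / a / a has 2 parse trees

Two derivations of a / a / a:
  Node ⇒ Node / Node ⇒ Node / Node / Node ⇒ a / Node / Node ⇒ a / a / Node ⇒ a / a / a
  Node ⇒ Node / Node ⇒ a / Node ⇒ a / Node / Node ⇒ a / a / Node ⇒ a / a / a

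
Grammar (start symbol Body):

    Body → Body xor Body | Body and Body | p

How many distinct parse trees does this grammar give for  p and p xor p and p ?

5

Parse trees for p and p xor p and p:
  [Body [Body [Body p] and [Body p]] xor [Body [Body p] and [Body p]]]
  [Body [Body p] and [Body [Body p] xor [Body [Body p] and [Body p]]]]
  [Body [Body p] and [Body [Body [Body p] xor [Body p]] and [Body p]]]
  [Body [Body [Body [Body p] and [Body p]] xor [Body p]] and [Body p]]
  [Body [Body [Body p] and [Body [Body p] xor [Body p]]] and [Body p]]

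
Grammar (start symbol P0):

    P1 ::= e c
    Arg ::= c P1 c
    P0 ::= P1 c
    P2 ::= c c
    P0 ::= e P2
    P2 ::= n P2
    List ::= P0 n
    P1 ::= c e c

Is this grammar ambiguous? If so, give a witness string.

Ambiguous

Witness: e c c

Derivation 1: P0 ⇒ P1 c ⇒ e c c
Derivation 2: P0 ⇒ e P2 ⇒ e c c

Two distinct leftmost derivations for the same string.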